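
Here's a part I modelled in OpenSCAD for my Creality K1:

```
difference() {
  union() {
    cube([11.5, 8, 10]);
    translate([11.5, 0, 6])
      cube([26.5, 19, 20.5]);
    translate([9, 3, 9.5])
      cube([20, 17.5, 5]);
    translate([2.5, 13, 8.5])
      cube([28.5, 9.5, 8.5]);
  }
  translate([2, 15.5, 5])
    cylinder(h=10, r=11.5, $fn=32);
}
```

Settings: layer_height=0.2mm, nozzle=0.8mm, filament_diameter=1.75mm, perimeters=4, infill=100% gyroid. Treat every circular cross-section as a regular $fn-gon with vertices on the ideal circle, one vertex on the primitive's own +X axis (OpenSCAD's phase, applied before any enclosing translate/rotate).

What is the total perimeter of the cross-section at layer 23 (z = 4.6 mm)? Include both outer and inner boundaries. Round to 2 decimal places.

At z = 4.6 mm: the 11.5×8 cube contributes its full rectangle (perimeter 39.00 mm); the cube at (11.5, 0) does not reach this height (z outside [6, 26.5]); the cube at (9, 3) does not reach this height (z outside [9.5, 14.5]); the cube at (2.5, 13) is absent (z outside [8.5, 17]); Combining (union): only the 11.5×8 cube is present, so the union is just that shape — boundary = 39.00 mm; the cylinder at (2, 15.5) does not reach this height (z outside [5, 15]); Subtracting the remaining from the first: none of the subtracted shapes is present at this height, so that combined region is unchanged — boundary = 39.00 mm. Overall, the cross-section is a single solid region. Total boundary length (outer) = 39.00 mm.

39.00 mm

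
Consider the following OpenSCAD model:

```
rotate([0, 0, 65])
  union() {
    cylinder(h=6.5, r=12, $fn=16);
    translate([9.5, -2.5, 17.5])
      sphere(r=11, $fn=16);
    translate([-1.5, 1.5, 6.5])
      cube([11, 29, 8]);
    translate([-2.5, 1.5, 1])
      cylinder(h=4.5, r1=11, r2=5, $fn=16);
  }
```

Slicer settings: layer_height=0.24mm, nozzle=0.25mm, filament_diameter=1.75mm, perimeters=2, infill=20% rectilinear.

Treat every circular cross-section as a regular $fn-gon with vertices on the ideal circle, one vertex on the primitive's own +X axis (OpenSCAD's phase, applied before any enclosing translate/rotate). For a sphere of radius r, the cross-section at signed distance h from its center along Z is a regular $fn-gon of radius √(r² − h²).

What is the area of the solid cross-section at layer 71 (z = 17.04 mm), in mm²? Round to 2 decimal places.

At z = 17.04 mm: the cylinder does not reach this height (z outside [0, 6.5]); the sphere at (9.5, -2.5): section is a regular 16-gon, circumradius = √(r²−h²) = √(11²−0.46²) = 10.990 (area = (16/2)·10.990²·sin(360°/16) = 369.79 mm²); the cube at (-1.5, 1.5) is not intersected at this z (z outside [6.5, 14.5]); the cone at (-2.5, 1.5) is not intersected at this z (z outside [1, 5.5]); Merging all regions: only the r=11 sphere at (9.5, -2.5) is present, so the union is just that shape — area = 369.79 mm²; (whole slice rotated 65° about Z — lengths, areas and connectivity unchanged). Overall, the cross-section is a single solid region. Net area = 369.79 mm².

369.79 mm²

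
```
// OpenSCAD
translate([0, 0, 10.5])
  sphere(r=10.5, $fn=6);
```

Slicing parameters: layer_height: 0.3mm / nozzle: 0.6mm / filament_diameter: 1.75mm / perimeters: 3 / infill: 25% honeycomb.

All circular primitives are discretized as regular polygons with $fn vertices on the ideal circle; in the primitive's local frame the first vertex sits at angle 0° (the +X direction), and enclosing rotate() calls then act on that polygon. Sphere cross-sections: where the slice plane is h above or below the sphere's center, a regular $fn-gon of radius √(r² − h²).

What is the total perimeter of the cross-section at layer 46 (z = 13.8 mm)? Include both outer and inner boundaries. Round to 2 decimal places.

At z = 13.8 mm: the r=10.5 sphere contributes a regular 6-gon of circumradius √(10.5²−3.3²) = 9.968 (perimeter = 2·6·9.968·sin(180°/6) = 59.81 mm). Overall, the cross-section is a single solid region. Total boundary length (outer) = 59.81 mm.

59.81 mm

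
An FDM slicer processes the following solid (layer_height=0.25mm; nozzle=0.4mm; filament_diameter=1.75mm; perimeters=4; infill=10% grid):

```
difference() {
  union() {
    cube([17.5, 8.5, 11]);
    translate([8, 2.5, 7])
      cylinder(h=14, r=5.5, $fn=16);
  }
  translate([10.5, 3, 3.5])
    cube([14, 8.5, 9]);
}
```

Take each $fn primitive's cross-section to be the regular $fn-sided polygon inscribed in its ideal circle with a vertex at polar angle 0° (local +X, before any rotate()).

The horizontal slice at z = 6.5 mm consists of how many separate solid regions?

1

At z = 6.5 mm: the cube (footprint 17.5×8.5) is included at this height; the cylinder at (8, 2.5) is absent (z outside [7, 21]); Combining (union): only the 17.5×8.5 cube is present, so the union is just that shape — 1 connected region; the cube at (10.5, 3) (footprint 14×8.5) is included at this height; After the difference (first − rest): starting from the result so far, the 14×8.5 cube at (10.5, 3) partially overlaps it — only the 38.50 mm² overlap (of its 119.00 mm²) is removed, clipping the outline — 1 connected region. The result has 1 disconnected region.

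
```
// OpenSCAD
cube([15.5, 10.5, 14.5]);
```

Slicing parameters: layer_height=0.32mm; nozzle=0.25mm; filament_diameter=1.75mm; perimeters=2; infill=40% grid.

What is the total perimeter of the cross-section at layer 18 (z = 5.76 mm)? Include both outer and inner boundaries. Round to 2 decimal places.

At z = 5.76 mm: the 15.5×10.5 cube contributes its full rectangle (perimeter 52.00 mm). Overall, the cross-section is a single solid region. Total boundary length (outer) = 52.00 mm.

52.00 mm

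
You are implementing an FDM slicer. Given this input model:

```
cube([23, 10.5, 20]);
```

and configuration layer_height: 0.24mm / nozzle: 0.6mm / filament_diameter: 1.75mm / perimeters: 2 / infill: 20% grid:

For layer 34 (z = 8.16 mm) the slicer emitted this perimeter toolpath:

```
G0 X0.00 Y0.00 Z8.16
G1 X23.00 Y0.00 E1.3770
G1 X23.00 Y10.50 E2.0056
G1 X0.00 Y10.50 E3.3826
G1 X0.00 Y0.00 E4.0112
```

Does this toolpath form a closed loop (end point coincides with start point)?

yes

Start point (G0): (0.00, 0.00). End point (last G1): the path returns to the start — closed.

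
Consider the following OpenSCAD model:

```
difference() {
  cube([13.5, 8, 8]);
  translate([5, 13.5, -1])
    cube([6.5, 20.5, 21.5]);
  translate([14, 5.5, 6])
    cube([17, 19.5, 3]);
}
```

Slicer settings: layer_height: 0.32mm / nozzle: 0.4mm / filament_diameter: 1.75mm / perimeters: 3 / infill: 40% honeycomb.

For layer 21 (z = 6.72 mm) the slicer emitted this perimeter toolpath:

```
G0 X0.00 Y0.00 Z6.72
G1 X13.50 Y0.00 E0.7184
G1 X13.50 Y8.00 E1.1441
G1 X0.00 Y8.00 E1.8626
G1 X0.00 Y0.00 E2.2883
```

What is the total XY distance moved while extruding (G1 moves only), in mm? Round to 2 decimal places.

43.00 mm

Sum the Euclidean lengths of each G1 segment: total = 43.00 mm.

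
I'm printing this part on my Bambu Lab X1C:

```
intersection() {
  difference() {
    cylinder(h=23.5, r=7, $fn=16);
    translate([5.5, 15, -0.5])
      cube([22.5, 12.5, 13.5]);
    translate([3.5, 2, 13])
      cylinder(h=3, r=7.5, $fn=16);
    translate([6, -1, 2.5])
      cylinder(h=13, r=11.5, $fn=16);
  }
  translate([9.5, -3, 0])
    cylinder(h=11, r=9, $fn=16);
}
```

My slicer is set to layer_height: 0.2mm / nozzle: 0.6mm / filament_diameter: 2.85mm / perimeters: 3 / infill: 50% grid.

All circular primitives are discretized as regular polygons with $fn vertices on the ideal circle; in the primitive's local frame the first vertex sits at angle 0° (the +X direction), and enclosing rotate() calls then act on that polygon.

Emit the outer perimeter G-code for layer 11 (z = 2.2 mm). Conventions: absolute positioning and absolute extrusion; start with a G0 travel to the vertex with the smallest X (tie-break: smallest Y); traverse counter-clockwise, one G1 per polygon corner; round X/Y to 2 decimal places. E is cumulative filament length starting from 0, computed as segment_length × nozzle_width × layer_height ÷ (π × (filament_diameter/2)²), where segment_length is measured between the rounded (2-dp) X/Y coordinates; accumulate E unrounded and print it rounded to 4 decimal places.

G0 X0.50 Y-3.00 Z2.20
G1 X1.19 Y-6.44 E0.0660
G1 X1.37 Y-6.73 E0.0724
G1 X2.68 Y-6.47 E0.0975
G1 X4.95 Y-4.95 E0.1489
G1 X6.47 Y-2.68 E0.2003
G1 X7.00 Y0.00 E0.2517
G1 X6.47 Y2.68 E0.3031
G1 X5.12 Y4.69 E0.3486
G1 X3.14 Y3.36 E0.3935
G1 X1.19 Y0.44 E0.4596
G1 X0.50 Y-3.00 E0.5256

At z = 2.2 mm: the cylinder: section is a regular 16-gon, circumradius r=7; the 22.5×12.5 cube at (5.5, 15) contributes its full rectangle; the cylinder at (3.5, 2) is not intersected at this z (z outside [13, 16]); the cylinder at (6, -1) is absent (z outside [2.5, 15.5]); Taking the first minus the rest: starting from the r=7 cylinder, the 22.5×12.5 cube at (5.5, 15) misses the remaining region (no effect) — 1 connected region; the cylinder at (9.5, -3): section is a regular 16-gon, circumradius r=9; Keeping only the common overlap: the r=9 cylinder at (9.5, -3) partially overlaps the result so far; clipping to the common part keeps 49.06 mm² — 1 connected region. The outline is a single polygon with 11 vertices. Extrusion per mm of travel: 0.6 × 0.2 / (π × 1.425²) = 0.018811. Accumulating E over each segment gives final E = 0.5256.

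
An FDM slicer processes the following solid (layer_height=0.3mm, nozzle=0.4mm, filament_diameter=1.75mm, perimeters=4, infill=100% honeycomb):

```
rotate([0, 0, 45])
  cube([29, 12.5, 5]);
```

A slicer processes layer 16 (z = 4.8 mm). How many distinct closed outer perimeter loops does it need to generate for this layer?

At z = 4.8 mm: the cube is present — its section is the full 29×12.5 rectangle; (whole slice rotated 45° about Z — lengths, areas and connectivity unchanged). The result has 1 disconnected region.

1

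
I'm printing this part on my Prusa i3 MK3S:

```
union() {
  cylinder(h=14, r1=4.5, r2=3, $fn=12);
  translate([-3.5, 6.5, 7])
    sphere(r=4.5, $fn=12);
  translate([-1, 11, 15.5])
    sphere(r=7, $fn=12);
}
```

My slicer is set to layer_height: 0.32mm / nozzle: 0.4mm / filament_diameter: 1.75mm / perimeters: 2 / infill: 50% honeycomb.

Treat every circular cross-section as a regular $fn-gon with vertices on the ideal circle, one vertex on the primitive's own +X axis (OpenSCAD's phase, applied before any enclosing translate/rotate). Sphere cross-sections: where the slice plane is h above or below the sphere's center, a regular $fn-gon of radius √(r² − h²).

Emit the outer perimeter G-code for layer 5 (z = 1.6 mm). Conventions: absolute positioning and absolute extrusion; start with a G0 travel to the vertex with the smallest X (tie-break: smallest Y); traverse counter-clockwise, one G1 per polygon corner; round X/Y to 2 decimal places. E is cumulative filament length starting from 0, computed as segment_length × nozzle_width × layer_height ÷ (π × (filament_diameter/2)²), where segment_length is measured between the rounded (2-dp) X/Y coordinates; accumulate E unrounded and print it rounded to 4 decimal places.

At z = 1.6 mm: the cone (r1=4.5→r2=3) has section circumradius 4.329 here — a regular 12-gon; the sphere at (-3.5, 6.5) is not intersected at this z (|z−center|=5.400 > r=4.5); the sphere at (-1, 11) is absent (|z−center|=13.900 > r=7); Merging all regions: only the cone is present, so the union is just that shape — 1 connected region. The outline is a single polygon with 12 vertices. Extrusion per mm of travel: 0.4 × 0.32 / (π × 0.875²) = 0.053216. Accumulating E over each segment gives final E = 1.4308.

G0 X-4.33 Y0.00 Z1.60
G1 X-3.75 Y-2.16 E0.1190
G1 X-2.16 Y-3.75 E0.2387
G1 X0.00 Y-4.33 E0.3577
G1 X2.16 Y-3.75 E0.4767
G1 X3.75 Y-2.16 E0.5964
G1 X4.33 Y0.00 E0.7154
G1 X3.75 Y2.16 E0.8344
G1 X2.16 Y3.75 E0.9541
G1 X0.00 Y4.33 E1.0731
G1 X-2.16 Y3.75 E1.1921
G1 X-3.75 Y2.16 E1.3118
G1 X-4.33 Y0.00 E1.4308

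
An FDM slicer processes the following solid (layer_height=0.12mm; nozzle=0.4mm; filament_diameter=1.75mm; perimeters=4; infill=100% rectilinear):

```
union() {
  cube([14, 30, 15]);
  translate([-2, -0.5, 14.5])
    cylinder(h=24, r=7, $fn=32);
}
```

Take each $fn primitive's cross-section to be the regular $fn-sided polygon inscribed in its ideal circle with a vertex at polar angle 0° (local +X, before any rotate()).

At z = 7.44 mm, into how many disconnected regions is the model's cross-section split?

1

At z = 7.44 mm: the 14×30 cube contributes its full rectangle; the cylinder at (-2, -0.5) is absent (z outside [14.5, 38.5]); Taking the union: only the 14×30 cube is present, so the union is just that shape — 1 connected region. The result has 1 disconnected region.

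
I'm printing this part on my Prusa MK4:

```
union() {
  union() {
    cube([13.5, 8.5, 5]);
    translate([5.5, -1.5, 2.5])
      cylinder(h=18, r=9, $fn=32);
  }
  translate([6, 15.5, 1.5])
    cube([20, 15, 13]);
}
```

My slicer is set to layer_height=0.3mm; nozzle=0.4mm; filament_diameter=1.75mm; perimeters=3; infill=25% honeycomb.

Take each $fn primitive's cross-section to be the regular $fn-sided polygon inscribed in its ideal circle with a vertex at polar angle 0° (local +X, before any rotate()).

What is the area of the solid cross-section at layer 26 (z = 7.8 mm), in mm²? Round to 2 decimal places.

552.84 mm²

At z = 7.8 mm: the cube is absent (z outside [0, 5]); the r=9 cylinder at (5.5, -1.5) gives a regular 32-gon of circumradius 9 (constant along its height) (area = (32/2)·9.000²·sin(360°/32) = 252.84 mm²); Taking the union: only the r=9 cylinder at (5.5, -1.5) is present, so the union is just that shape — area = 252.84 mm²; the cube at (6, 15.5) (footprint 20×15) is included at this height (area 300.00 mm²); Merging all regions: the 2 present regions are separate (no shared area or edge), so areas and boundary lengths simply add and each stays a separate island — area = 552.84 mm². Overall, the cross-section has 2 separate islands. Net area = 552.84 mm².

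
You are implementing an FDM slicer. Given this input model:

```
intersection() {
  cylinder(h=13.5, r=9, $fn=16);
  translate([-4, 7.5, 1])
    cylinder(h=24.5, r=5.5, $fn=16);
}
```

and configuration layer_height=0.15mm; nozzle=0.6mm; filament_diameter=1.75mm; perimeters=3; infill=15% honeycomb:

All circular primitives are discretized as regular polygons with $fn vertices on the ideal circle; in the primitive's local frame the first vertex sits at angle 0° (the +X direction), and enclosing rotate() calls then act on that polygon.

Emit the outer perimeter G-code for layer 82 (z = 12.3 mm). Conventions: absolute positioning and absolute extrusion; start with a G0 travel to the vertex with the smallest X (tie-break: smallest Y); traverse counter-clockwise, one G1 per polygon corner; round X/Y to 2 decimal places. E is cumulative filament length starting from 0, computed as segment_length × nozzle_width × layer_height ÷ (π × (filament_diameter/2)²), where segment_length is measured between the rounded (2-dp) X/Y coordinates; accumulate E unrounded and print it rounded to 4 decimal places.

G0 X-8.05 Y3.85 Z12.30
G1 X-7.89 Y3.61 E0.0108
G1 X-6.10 Y2.42 E0.0912
G1 X-4.00 Y2.00 E0.1714
G1 X-1.90 Y2.42 E0.2515
G1 X-0.11 Y3.61 E0.3319
G1 X1.08 Y5.40 E0.4123
G1 X1.50 Y7.50 E0.4925
G1 X1.25 Y8.75 E0.5402
G1 X0.00 Y9.00 E0.5879
G1 X-3.44 Y8.31 E0.7192
G1 X-6.36 Y6.36 E0.8505
G1 X-8.05 Y3.85 E0.9638

At z = 12.3 mm: the r=9 cylinder gives a regular 16-gon of circumradius 9 (constant along its height); the cylinder at (-4, 7.5): section is a regular 16-gon, circumradius r=5.5; After intersecting: the r=5.5 cylinder at (-4, 7.5) partially overlaps the r=9 cylinder; clipping to the common part keeps 44.25 mm² — 1 connected region. The outline is a single polygon with 12 vertices. Extrusion per mm of travel: 0.6 × 0.15 / (π × 0.875²) = 0.037418. Accumulating E over each segment gives final E = 0.9638.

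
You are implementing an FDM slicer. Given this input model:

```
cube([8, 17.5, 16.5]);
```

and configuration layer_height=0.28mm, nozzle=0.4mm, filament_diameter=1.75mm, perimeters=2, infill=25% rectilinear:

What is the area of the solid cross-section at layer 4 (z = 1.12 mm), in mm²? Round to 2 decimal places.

140.00 mm²

At z = 1.12 mm: the 8×17.5 cube contributes its full rectangle (area 140.00 mm²). Overall, the cross-section is a single solid region. Net area = 140.00 mm².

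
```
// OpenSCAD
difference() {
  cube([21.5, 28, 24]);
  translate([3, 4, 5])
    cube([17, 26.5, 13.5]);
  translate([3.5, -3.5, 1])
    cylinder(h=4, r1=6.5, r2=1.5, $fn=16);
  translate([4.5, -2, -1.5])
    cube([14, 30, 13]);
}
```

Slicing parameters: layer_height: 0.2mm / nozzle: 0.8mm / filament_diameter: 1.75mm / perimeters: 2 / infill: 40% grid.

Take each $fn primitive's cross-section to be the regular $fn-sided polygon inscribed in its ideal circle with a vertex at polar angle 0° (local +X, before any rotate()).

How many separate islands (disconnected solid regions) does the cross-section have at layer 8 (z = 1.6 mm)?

2

At z = 1.6 mm: the 21.5×28 cube contributes its full rectangle; the cube at (3, 4) does not reach this height (z outside [5, 18.5]); the cone at (3.5, -3.5): at t=0.150 of its height the radius interpolates to r₁+(r₂−r₁)t = 5.750, giving a regular 16-gon of that circumradius; the cube at (4.5, -2) is present — its section is the full 14×30 rectangle; Taking the first minus the rest: starting from the 21.5×28 cube, the cone at (3.5, -3.5) partially overlaps it — only the 13.05 mm² overlap (of its 101.22 mm²) is removed, clipping the outline; the 14×30 cube at (4.5, -2) partially overlaps it — only the 387.36 mm² overlap (of its 420.00 mm²) is removed, clipping the outline — 2 connected regions. Overall, the cross-section has 2 separate islands. Island count = 2.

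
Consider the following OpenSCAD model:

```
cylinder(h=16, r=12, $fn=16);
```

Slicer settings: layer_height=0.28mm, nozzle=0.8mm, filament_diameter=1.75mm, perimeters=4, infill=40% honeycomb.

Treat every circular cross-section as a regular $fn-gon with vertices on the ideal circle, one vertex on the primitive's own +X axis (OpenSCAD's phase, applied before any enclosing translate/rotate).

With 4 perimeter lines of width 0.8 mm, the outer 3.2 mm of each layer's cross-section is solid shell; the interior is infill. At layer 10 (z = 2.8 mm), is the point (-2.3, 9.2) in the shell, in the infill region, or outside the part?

shell

At z = 2.8 mm: the cylinder: section is a regular 16-gon, circumradius r=12. Overall, the cross-section is a single solid region. The nearest boundary edge runs (0.00, 12.00)→(-4.59, 11.09); distance from the point to it = 2.30 mm. The point is inside the cross-section, 2.30 mm from the nearest boundary — within the 3.2 mm shell band (4 × 0.8).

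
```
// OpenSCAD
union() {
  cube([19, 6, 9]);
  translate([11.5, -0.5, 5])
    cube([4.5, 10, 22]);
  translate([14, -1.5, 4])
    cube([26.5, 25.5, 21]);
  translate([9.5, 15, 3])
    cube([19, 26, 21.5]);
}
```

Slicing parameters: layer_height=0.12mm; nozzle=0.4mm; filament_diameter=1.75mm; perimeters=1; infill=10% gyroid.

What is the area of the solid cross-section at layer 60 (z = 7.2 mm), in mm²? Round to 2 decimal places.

At z = 7.2 mm: the cube (footprint 19×6) is included at this height (area 114.00 mm²); the 4.5×10 cube at (11.5, -0.5) contributes its full rectangle (area 45.00 mm²); the cube at (14, -1.5) is present — its section is the full 26.5×25.5 rectangle (area 675.75 mm²); the 19×26 cube at (9.5, 15) contributes its full rectangle (area 494.00 mm²); Taking the union: the regions partially overlap — summed areas 1328.75 mm² minus the doubly-counted overlap 195.50 mm² gives 1133.25 mm² — area = 1133.25 mm². Overall, the cross-section is a single solid region. Net area = 1133.25 mm².

1133.25 mm²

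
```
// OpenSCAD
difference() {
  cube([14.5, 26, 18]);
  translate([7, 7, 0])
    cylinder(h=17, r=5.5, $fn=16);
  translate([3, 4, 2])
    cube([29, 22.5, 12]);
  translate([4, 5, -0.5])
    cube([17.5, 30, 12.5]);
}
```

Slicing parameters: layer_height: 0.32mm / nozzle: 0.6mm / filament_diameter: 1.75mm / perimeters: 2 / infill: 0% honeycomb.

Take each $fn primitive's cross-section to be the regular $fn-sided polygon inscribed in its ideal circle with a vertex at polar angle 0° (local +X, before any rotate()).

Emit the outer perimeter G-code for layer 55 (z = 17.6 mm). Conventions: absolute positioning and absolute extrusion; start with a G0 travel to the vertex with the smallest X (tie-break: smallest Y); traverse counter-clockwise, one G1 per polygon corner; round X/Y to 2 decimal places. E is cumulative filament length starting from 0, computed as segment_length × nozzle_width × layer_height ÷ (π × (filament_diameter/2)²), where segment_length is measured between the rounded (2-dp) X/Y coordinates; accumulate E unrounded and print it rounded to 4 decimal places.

G0 X0.00 Y0.00 Z17.60
G1 X14.50 Y0.00 E1.1575
G1 X14.50 Y26.00 E3.2329
G1 X0.00 Y26.00 E4.3903
G1 X0.00 Y0.00 E6.4658

At z = 17.6 mm: the cube (footprint 14.5×26) is included at this height; the cylinder at (7, 7) does not reach this height (z outside [0, 17]); the cube at (3, 4) is absent (z outside [2, 14]); the cube at (4, 5) is absent (z outside [-0.5, 12]); Taking the first minus the rest: none of the subtracted shapes is present at this height, so the 14.5×26 cube is unchanged — 1 connected region. The outline is a single polygon with 4 vertices. Extrusion per mm of travel: 0.6 × 0.32 / (π × 0.875²) = 0.079824. Accumulating E over each segment gives final E = 6.4658.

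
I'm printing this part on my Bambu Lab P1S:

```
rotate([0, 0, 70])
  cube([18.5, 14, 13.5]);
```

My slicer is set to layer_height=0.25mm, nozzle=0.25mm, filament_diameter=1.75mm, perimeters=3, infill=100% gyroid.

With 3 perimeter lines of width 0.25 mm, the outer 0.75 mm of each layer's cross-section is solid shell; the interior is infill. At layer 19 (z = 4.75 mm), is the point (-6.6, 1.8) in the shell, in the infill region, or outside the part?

outside

At z = 4.75 mm: the cube is present — its section is the full 18.5×14 rectangle; (rotated 70° about Z; rotation is an isometry so areas/perimeters/island counts are preserved). Overall, the cross-section is a single solid region. Undo the 70° rotation: the query point maps to (-0.566, 6.818) in the un-rotated model frame. The nearest boundary edge runs (0.00, 14.00)→(0.00, 0.00); distance from the point to it = 0.57 mm. The point is not inside any of the regions above, so it lies outside the cross-section (0.57 mm from the nearest boundary).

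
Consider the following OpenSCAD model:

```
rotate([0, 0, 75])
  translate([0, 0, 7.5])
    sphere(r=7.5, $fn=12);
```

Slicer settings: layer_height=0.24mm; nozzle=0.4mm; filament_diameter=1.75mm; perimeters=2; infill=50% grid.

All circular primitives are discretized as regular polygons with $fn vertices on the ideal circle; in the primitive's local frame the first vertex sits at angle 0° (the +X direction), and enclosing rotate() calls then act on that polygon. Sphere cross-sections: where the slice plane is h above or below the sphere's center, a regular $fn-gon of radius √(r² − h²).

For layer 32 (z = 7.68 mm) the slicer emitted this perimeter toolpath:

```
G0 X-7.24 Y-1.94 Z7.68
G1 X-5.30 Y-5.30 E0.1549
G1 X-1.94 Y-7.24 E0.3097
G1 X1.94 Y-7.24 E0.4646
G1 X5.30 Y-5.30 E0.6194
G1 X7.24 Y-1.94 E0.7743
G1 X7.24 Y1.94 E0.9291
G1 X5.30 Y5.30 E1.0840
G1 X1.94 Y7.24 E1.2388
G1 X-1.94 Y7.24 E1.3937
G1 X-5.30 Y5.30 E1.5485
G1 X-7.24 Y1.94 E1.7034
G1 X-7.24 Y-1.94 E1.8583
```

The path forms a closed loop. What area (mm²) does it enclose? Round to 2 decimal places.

Apply the shoelace formula to the sequence of (X, Y) vertices; enclosed area = 168.54 mm².

168.54 mm²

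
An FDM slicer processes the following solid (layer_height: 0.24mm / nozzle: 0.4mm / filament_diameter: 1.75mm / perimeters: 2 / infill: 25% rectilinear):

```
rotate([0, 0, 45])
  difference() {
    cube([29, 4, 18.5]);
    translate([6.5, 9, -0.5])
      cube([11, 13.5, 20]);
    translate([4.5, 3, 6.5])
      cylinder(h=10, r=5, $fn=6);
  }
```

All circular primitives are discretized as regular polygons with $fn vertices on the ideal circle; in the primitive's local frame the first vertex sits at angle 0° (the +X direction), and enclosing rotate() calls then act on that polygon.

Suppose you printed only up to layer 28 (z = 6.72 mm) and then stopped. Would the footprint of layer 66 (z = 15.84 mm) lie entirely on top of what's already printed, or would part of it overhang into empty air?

Compare the two slices. At z = 6.72: the cube is present — its section is the full 29×4 rectangle (area 116.00 mm²); the cube at (6.5, 9) (footprint 11×13.5) is included at this height (area 148.50 mm²); the r=5 cylinder at (4.5, 3) gives a regular 6-gon of circumradius 5 (constant along its height) (area = (6/2)·5.000²·sin(360°/6) = 64.95 mm²); After the difference (first − rest): starting from the 29×4 cube (116.00 mm²), the 11×13.5 cube at (6.5, 9) misses the remaining region (no effect); the r=5 cylinder at (4.5, 3) partially overlaps it — only the 33.79 mm² overlap (of its 64.95 mm²) is removed, clipping the outline — area = 82.21 mm²; (whole slice rotated 45° about Z — lengths, areas and connectivity unchanged). At z = 15.84: the 29×4 cube contributes its full rectangle (area 116.00 mm²); the 11×13.5 cube at (6.5, 9) contributes its full rectangle (area 148.50 mm²); the r=5 cylinder at (4.5, 3) contributes a regular 6-gon of circumradius 5 (area = (6/2)·5.000²·sin(360°/6) = 64.95 mm²); After the difference (first − rest): starting from the 29×4 cube (116.00 mm²), the 11×13.5 cube at (6.5, 9) misses the remaining region (no effect); the r=5 cylinder at (4.5, 3) partially overlaps it — only the 33.79 mm² overlap (of its 64.95 mm²) is removed, clipping the outline — area = 82.21 mm²; (whole slice rotated 45° about Z — lengths, areas and connectivity unchanged). Checking containment: the cross-section at z = 15.84 is a subset of the cross-section at z = 6.72.

entirely on top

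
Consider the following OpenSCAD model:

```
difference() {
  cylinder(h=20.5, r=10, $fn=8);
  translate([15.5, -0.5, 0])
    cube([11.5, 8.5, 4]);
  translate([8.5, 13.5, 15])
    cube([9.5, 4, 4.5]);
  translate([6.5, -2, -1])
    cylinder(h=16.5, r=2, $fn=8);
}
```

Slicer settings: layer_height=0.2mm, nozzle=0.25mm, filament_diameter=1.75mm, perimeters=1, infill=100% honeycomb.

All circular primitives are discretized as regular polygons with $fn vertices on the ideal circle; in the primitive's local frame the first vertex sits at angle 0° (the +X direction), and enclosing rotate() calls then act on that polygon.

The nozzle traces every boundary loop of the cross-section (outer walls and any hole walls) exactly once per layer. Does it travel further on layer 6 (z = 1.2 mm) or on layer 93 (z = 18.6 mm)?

Layer 6 (z = 1.2): the r=10 cylinder gives a regular 8-gon of circumradius 10 (constant along its height) (perimeter = 2·8·10.000·sin(180°/8) = 61.23 mm); the cube at (15.5, -0.5) is present — its section is the full 11.5×8.5 rectangle (perimeter 40.00 mm); the cube at (8.5, 13.5) does not reach this height (z outside [15, 19.5]); the r=2 cylinder at (6.5, -2) contributes a regular 8-gon of circumradius 2 (perimeter = 2·8·2.000·sin(180°/8) = 12.25 mm); After the difference (first − rest): starting from the r=10 cylinder, the 11.5×8.5 cube at (15.5, -0.5) misses the remaining region (no effect); the r=2 cylinder at (6.5, -2) lies wholly inside it (removes its full 11.31 mm² and its 12.25 mm outline becomes a hole wall) — boundary (outer + 1 inner loop) = 73.48 mm. So its perimeter = 73.48 mm. Layer 93 (z = 18.6): the r=10 cylinder gives a regular 8-gon of circumradius 10 (constant along its height) (perimeter = 2·8·10.000·sin(180°/8) = 61.23 mm); the cube at (15.5, -0.5) is absent (z outside [0, 4]); the cube at (8.5, 13.5) (footprint 9.5×4) is included at this height (perimeter 27.00 mm); the cylinder at (6.5, -2) is absent (z outside [-1, 15.5]); Subtracting the remaining from the first: starting from the r=10 cylinder, the 9.5×4 cube at (8.5, 13.5) misses the remaining region (no effect) — boundary = 61.23 mm. So its perimeter = 61.23 mm. Layer 6 is larger (73.48 vs 61.23 mm).

layer 6 (z = 1.2 mm)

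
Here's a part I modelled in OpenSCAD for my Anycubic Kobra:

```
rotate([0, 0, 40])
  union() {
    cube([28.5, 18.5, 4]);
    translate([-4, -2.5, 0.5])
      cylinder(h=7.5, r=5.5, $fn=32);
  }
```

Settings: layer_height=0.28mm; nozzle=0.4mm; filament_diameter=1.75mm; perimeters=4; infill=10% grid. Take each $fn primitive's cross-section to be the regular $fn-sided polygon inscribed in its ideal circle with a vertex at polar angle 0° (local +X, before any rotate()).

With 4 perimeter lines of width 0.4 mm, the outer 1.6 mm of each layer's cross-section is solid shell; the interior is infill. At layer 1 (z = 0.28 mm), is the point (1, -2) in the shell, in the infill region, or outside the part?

outside

At z = 0.28 mm: the cube is present — its section is the full 28.5×18.5 rectangle; the cylinder at (-4, -2.5) is absent (z outside [0.5, 8]); Combining (union): only the 28.5×18.5 cube is present, so the union is just that shape — 1 connected region; (whole slice rotated 40° about Z — lengths, areas and connectivity unchanged). Overall, the cross-section is a single solid region. Undo the 40° rotation: the query point maps to (-0.520, -2.175) in the un-rotated model frame. The nearest boundary edge runs (0.00, 0.00)→(28.50, 0.00); distance from the point to it = 2.24 mm. The point is not inside any of the regions above, so it lies outside the cross-section (2.24 mm from the nearest boundary).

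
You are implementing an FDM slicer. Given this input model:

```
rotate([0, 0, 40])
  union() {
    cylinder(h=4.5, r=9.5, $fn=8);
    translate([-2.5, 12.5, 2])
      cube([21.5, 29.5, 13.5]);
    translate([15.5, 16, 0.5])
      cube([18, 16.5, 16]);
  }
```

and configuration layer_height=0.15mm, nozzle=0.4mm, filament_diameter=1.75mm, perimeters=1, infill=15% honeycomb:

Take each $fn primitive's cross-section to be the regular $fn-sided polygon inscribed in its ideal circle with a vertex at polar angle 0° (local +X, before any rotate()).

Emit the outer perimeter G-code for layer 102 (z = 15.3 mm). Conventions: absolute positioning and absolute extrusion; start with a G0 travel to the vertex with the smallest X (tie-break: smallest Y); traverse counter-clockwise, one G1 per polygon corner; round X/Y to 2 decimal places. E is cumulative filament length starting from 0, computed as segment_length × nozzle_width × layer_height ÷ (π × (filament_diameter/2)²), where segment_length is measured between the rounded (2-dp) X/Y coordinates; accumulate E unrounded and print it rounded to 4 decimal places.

At z = 15.3 mm: the cylinder is not intersected at this z (z outside [0, 4.5]); the cube at (-2.5, 12.5) (footprint 21.5×29.5) is included at this height; the 18×16.5 cube at (15.5, 16) contributes its full rectangle; Taking the union: the regions partially overlap (shared area 57.75 mm²), so overlapping operands fuse into one piece — 1 connected region; (whole slice rotated 40° about Z — lengths, areas and connectivity unchanged). The outline is a single polygon with 8 vertices. Extrusion per mm of travel: 0.4 × 0.15 / (π × 0.875²) = 0.024945. Accumulating E over each segment gives final E = 3.2679.

G0 X-28.91 Y30.57 Z15.30
G1 X-9.95 Y7.97 E0.7359
G1 X6.52 Y21.79 E1.2722
G1 X4.27 Y24.47 E1.3595
G1 X15.38 Y33.79 E1.7212
G1 X4.77 Y46.43 E2.1329
G1 X-6.34 Y37.11 E2.4946
G1 X-12.44 Y44.39 E2.7316
G1 X-28.91 Y30.57 E3.2679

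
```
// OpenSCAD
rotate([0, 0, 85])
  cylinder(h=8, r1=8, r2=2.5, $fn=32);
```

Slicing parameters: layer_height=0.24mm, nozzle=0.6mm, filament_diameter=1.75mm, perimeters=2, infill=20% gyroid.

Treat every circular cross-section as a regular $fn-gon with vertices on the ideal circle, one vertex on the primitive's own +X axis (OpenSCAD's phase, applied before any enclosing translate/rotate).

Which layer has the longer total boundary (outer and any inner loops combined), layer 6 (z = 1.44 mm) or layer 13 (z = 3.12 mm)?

layer 6 (z = 1.44 mm)

Layer 6 (z = 1.44): the cone (r1=8→r2=2.5) has section circumradius 7.010 here — a regular 32-gon (perimeter = 2·32·7.010·sin(180°/32) = 43.97 mm); (rotated 85° about Z; rotation is an isometry so areas/perimeters/island counts are preserved). So its perimeter = 43.97 mm. Layer 13 (z = 3.12): the cone: at t=0.390 of its height the radius interpolates to r₁+(r₂−r₁)t = 5.855, giving a regular 32-gon of that circumradius (perimeter = 2·32·5.855·sin(180°/32) = 36.73 mm); (rotated 85° about Z; rotation is an isometry so areas/perimeters/island counts are preserved). So its perimeter = 36.73 mm. Layer 6 is larger (43.97 vs 36.73 mm).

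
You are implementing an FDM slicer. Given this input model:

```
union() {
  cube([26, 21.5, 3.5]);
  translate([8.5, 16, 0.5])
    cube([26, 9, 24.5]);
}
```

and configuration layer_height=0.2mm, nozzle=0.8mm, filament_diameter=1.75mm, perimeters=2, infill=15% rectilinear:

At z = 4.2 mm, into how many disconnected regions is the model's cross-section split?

At z = 4.2 mm: the cube is not intersected at this z (z outside [0, 3.5]); the cube at (8.5, 16) (footprint 26×9) is included at this height; Merging all regions: only the 26×9 cube at (8.5, 16) is present, so the union is just that shape — 1 connected region. The result has 1 disconnected region.

1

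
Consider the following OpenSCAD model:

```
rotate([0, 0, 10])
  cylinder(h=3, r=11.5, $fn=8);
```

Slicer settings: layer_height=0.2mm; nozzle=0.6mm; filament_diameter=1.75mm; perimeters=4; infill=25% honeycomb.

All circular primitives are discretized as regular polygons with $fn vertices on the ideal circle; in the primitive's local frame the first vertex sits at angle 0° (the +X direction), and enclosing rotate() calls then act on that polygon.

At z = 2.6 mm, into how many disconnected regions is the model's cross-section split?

At z = 2.6 mm: the cylinder: section is a regular 8-gon, circumradius r=11.5; (rotated 10° about Z; rotation is an isometry so areas/perimeters/island counts are preserved). The result has 1 disconnected region.

1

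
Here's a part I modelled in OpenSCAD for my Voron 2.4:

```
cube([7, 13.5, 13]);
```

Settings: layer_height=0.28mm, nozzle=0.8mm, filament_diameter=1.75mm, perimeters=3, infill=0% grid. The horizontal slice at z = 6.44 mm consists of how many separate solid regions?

1

At z = 6.44 mm: the cube (footprint 7×13.5) is included at this height. The result has 1 disconnected region.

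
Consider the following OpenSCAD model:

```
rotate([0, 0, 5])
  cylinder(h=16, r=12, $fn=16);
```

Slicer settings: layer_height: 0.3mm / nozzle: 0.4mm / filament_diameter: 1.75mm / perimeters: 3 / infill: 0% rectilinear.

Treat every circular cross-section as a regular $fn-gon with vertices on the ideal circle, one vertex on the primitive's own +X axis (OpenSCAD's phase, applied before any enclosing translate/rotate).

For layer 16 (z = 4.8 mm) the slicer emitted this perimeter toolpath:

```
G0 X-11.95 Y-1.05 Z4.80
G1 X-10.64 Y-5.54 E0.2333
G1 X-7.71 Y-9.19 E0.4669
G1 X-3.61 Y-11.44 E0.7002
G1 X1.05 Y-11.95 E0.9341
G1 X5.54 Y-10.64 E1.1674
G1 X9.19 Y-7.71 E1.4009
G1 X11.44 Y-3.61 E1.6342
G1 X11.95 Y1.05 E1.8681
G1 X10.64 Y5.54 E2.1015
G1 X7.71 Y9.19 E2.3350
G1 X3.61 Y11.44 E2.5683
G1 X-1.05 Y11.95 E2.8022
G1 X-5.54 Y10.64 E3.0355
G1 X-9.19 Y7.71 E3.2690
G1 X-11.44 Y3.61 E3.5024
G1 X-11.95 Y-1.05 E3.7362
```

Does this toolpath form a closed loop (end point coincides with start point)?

yes

Start point (G0): (-11.95, -1.05). End point (last G1): the path returns to the start — closed.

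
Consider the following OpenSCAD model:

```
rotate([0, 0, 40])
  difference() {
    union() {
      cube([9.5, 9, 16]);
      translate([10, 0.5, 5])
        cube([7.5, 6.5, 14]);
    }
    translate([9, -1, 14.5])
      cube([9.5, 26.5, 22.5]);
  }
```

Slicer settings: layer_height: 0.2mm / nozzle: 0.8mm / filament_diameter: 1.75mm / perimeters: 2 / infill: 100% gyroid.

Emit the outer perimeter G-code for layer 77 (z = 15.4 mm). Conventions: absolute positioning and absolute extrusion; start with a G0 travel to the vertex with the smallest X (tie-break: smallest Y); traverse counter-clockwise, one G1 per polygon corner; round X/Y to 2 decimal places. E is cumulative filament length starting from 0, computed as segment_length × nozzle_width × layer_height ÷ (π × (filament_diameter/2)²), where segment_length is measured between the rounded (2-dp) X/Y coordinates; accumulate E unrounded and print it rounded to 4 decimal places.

G0 X-5.79 Y6.89 Z15.40
G1 X0.00 Y0.00 E0.5987
G1 X6.89 Y5.79 E1.1973
G1 X1.11 Y12.68 E1.7956
G1 X-5.79 Y6.89 E2.3948

At z = 15.4 mm: the cube (footprint 9.5×9) is included at this height; the cube at (10, 0.5) (footprint 7.5×6.5) is included at this height; Taking the union: the 2 present regions are separate (no shared area or edge), so areas and boundary lengths simply add and each stays a separate island — 2 connected regions; the cube at (9, -1) is present — its section is the full 9.5×26.5 rectangle; Taking the first minus the rest: starting from that combined region, the 9.5×26.5 cube at (9, -1) partially overlaps it — only the 53.25 mm² overlap (of its 251.75 mm²) is removed, clipping the outline — 1 connected region; (whole slice rotated 40° about Z — lengths, areas and connectivity unchanged). The outline is a single polygon with 4 vertices. Extrusion per mm of travel: 0.8 × 0.2 / (π × 0.875²) = 0.066520. Accumulating E over each segment gives final E = 2.3948.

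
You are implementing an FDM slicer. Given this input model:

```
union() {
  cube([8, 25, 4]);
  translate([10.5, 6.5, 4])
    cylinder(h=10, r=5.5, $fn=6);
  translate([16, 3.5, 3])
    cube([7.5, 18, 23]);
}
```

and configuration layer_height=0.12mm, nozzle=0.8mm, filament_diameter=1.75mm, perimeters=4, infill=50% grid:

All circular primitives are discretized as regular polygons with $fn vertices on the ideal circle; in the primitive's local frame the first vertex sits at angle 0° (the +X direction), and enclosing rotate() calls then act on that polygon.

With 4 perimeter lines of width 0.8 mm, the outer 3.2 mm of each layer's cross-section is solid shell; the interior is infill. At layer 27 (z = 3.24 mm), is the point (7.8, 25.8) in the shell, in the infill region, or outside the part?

outside

At z = 3.24 mm: the cube is present — its section is the full 8×25 rectangle; the cylinder at (10.5, 6.5) does not reach this height (z outside [4, 14]); the cube at (16, 3.5) is present — its section is the full 7.5×18 rectangle; Combining (union): the 2 present regions are separate (no shared area or edge), so areas and boundary lengths simply add and each stays a separate island — 2 connected regions. Overall, the cross-section has 2 separate islands. The nearest boundary edge runs (0.00, 25.00)→(8.00, 25.00); distance from the point to it = 0.80 mm. The point is not inside any of the regions above, so it lies outside the cross-section (0.80 mm from the nearest boundary).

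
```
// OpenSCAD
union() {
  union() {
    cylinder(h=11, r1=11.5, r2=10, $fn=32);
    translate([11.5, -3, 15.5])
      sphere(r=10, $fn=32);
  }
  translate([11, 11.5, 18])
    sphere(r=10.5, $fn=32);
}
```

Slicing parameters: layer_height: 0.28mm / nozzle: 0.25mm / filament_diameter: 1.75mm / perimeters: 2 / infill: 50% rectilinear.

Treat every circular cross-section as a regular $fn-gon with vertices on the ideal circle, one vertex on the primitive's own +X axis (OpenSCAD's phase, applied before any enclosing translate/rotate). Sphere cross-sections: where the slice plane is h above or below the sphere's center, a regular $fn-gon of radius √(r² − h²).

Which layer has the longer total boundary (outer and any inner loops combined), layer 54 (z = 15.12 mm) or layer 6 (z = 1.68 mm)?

Layer 54 (z = 15.12): the cone is not intersected at this z (z outside [0, 11]); the sphere at (11.5, -3): section is a regular 32-gon, circumradius = √(r²−h²) = √(10²−0.38²) = 9.993 (perimeter = 2·32·9.993·sin(180°/32) = 62.69 mm); Combining (union): only the r=10 sphere at (11.5, -3) is present, so the union is just that shape — boundary = 62.69 mm; the sphere at (11, 11.5): section is a regular 32-gon, circumradius = √(r²−h²) = √(10.5²−2.88²) = 10.097 (perimeter = 2·32·10.097·sin(180°/32) = 63.34 mm); Taking the union: the regions partially overlap (shared area 52.35 mm²), so the edge portions inside another operand are dropped and the merged outline is re-measured after clipping — boundary = 95.49 mm. So its perimeter = 95.49 mm. Layer 6 (z = 1.68): the cone: at t=0.153 of its height the radius interpolates to r₁+(r₂−r₁)t = 11.271, giving a regular 32-gon of that circumradius (perimeter = 2·32·11.271·sin(180°/32) = 70.70 mm); the sphere at (11.5, -3) is not intersected at this z (|z−center|=13.820 > r=10); Taking the union: only the cone is present, so the union is just that shape — boundary = 70.70 mm; the sphere at (11, 11.5) is absent (|z−center|=16.320 > r=10.5); Combining (union): only that combined region is present, so the union is just that shape — boundary = 70.70 mm. So its perimeter = 70.70 mm. Layer 54 is larger (95.49 vs 70.70 mm).

layer 54 (z = 15.12 mm)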